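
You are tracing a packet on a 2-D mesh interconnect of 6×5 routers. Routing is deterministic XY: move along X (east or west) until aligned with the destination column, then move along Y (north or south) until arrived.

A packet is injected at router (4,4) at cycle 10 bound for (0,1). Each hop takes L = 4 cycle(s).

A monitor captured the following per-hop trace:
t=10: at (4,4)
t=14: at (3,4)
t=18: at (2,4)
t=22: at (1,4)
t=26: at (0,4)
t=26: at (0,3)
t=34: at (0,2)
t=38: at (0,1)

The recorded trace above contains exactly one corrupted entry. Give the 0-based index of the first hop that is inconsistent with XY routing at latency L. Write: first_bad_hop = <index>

first_bad_hop = 5

  1: Δx=-1 Δy=+0 Δt=4 [ok]
  2: Δx=-1 Δy=+0 Δt=4 [ok]
  3: Δx=-1 Δy=+0 Δt=4 [ok]
  4: Δx=-1 Δy=+0 Δt=4 [ok]
  5: Δx=+0 Δy=-1 Δt=0 [BAD: Δcyc=0≠L]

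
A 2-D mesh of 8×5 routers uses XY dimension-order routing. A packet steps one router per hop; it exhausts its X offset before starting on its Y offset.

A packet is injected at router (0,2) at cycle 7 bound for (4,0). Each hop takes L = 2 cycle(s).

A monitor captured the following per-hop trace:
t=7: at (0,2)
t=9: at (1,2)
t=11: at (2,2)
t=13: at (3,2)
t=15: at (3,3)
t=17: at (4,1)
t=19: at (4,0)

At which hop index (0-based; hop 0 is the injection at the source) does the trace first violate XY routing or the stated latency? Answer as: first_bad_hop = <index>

hop 1: step (+1,+0), +2 cyc — ok
hop 2: step (+1,+0), +2 cyc — ok
hop 3: step (+1,+0), +2 cyc — ok
hop 4: step (+0,+1), +2 cyc — BAD: Y-move but x=3≠4

first_bad_hop = 4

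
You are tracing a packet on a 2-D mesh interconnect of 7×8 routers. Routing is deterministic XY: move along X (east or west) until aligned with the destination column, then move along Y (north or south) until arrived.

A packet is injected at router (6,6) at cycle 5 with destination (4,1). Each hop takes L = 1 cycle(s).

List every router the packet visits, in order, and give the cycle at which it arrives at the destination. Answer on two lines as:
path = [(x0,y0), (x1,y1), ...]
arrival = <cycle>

t=5: at (6,6)
t=6: at (5,6) after W
t=7: at (4,6) after W
t=8: at (4,5) after S
t=9: at (4,4) after S
t=10: at (4,3) after S
t=11: at (4,2) after S
t=12: at (4,1) after S

path = [(6,6), (5,6), (4,6), (4,5), (4,4), (4,3), (4,2), (4,1)]
arrival = 12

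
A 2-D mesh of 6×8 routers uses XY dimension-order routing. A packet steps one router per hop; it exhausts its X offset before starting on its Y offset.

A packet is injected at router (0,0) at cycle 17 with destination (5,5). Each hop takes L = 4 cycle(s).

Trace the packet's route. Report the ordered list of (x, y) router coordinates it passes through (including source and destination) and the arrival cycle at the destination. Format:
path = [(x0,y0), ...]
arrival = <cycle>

  0. router=(0,0) cycle=17 (inject)
  1. router=(1,0) cycle=21 dir=E
  2. router=(2,0) cycle=25 dir=E
  3. router=(3,0) cycle=29 dir=E
  4. router=(4,0) cycle=33 dir=E
  5. router=(5,0) cycle=37 dir=E
  6. router=(5,1) cycle=41 dir=N
  7. router=(5,2) cycle=45 dir=N
  8. router=(5,3) cycle=49 dir=N
  9. router=(5,4) cycle=53 dir=N
  10. router=(5,5) cycle=57 dir=N

path = [(0,0), (1,0), (2,0), (3,0), (4,0), (5,0), (5,1), (5,2), (5,3), (5,4), (5,5)]
arrival = 57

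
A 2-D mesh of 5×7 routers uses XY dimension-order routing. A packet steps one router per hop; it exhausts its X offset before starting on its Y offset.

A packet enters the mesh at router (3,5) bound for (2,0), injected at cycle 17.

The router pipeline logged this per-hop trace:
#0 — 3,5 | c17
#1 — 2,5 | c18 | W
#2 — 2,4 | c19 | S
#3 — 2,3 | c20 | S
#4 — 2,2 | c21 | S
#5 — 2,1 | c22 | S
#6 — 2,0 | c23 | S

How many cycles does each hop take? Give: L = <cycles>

Between hops 0 and 1 the cycle counter advances 18 − 17 = 1.
Each hop adds L, hence L = 1.

L = 1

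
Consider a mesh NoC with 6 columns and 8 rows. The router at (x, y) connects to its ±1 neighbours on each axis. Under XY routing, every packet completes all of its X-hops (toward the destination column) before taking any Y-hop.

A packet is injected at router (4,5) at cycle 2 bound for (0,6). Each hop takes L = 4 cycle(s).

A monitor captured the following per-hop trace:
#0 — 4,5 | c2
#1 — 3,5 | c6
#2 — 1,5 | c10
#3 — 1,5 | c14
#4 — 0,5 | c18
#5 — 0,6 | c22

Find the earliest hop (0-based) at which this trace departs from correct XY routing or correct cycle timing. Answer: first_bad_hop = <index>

first_bad_hop = 2

[1] (-1,+0) / 4c ⇒ ok
[2] (-2,+0) / 4c ⇒ BAD: non-unit step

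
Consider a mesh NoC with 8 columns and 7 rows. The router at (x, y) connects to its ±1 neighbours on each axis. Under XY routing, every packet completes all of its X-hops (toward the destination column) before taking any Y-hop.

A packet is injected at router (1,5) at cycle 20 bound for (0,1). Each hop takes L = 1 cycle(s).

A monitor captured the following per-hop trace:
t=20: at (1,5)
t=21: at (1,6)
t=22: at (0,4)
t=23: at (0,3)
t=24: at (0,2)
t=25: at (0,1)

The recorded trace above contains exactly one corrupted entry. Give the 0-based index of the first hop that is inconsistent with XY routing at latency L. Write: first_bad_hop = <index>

  1: Δx=+0 Δy=+1 Δt=1 [BAD: Y-move but x=1≠0]

first_bad_hop = 1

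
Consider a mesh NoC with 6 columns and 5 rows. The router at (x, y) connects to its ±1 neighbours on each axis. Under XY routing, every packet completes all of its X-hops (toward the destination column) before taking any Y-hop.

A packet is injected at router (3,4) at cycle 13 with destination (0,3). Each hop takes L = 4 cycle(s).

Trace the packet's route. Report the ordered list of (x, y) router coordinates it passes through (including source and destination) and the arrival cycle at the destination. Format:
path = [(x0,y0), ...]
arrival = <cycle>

  0. router=(3,4) cycle=13 (inject)
  1. router=(2,4) cycle=17 dir=W
  2. router=(1,4) cycle=21 dir=W
  3. router=(0,4) cycle=25 dir=W
  4. router=(0,3) cycle=29 dir=S

path = [(3,4), (2,4), (1,4), (0,4), (0,3)]
arrival = 29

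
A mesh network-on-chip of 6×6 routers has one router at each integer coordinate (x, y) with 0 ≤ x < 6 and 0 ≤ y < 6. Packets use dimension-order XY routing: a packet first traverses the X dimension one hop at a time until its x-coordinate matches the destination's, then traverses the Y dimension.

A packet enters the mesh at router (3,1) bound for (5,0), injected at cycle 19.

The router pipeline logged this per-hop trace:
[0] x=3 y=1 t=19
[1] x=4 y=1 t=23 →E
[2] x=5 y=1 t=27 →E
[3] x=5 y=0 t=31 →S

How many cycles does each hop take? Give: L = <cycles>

L = 4

Between hops 0 and 1 the cycle counter advances 23 − 19 = 4.
Each hop adds L, hence L = 4.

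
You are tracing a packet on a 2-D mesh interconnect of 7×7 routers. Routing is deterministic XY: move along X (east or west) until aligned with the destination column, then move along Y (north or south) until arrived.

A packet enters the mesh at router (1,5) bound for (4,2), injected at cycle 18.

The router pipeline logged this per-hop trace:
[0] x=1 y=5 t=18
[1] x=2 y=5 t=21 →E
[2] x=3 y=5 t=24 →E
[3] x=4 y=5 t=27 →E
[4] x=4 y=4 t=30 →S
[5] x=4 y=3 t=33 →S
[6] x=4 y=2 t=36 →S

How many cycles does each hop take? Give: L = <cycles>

L = 3

cyc[1] − cyc[0] = 21 − 18 = 3.
Per-hop latency L = Δcyc = 3.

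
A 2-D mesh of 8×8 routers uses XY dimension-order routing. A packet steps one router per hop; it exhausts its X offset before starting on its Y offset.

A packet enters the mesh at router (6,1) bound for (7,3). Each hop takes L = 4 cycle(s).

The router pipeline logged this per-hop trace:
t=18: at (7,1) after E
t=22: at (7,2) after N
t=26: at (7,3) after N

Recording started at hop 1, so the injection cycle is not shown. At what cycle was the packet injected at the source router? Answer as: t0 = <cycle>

t0 = 14

Hop 1 reached at cycle 18; hop k is at t0 + k·L.
So t0 = 18 − 1·4 = 14.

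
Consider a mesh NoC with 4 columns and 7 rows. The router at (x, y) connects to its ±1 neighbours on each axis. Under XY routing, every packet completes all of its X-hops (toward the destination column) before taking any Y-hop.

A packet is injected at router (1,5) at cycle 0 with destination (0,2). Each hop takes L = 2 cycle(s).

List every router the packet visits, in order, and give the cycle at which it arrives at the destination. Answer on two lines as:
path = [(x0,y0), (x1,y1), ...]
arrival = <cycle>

path = [(1,5), (0,5), (0,4), (0,3), (0,2)]
arrival = 8

  0. router=(1,5) cycle=0 (inject)
  1. router=(0,5) cycle=2 dir=W
  2. router=(0,4) cycle=4 dir=S
  3. router=(0,3) cycle=6 dir=S
  4. router=(0,2) cycle=8 dir=S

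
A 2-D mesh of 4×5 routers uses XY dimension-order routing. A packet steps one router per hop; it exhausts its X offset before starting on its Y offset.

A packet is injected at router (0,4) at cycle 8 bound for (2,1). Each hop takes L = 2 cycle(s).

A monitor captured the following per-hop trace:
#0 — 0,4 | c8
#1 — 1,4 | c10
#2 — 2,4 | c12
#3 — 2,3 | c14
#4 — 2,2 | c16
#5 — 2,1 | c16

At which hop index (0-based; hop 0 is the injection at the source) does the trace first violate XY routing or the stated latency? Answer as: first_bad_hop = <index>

first_bad_hop = 5

  1: Δx=+1 Δy=+0 Δt=2 [ok]
  2: Δx=+1 Δy=+0 Δt=2 [ok]
  3: Δx=+0 Δy=-1 Δt=2 [ok]
  4: Δx=+0 Δy=-1 Δt=2 [ok]
  5: Δx=+0 Δy=-1 Δt=0 [BAD: Δcyc=0≠L]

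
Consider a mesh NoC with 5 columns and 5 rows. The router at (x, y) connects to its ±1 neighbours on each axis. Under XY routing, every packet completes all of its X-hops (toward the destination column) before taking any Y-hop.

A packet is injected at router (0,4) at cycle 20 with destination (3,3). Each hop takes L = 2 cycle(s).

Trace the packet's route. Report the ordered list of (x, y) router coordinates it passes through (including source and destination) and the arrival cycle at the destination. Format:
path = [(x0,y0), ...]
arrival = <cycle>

path = [(0,4), (1,4), (2,4), (3,4), (3,3)]
arrival = 28

  0. router=(0,4) cycle=20 (inject)
  1. router=(1,4) cycle=22 dir=E
  2. router=(2,4) cycle=24 dir=E
  3. router=(3,4) cycle=26 dir=E
  4. router=(3,3) cycle=28 dir=S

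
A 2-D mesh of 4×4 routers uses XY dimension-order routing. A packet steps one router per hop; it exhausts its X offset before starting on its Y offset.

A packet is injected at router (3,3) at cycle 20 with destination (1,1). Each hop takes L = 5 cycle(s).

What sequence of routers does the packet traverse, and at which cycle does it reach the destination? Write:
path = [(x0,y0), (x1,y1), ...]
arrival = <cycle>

  0. router=(3,3) cycle=20 (inject)
  1. router=(2,3) cycle=25 dir=W
  2. router=(1,3) cycle=30 dir=W
  3. router=(1,2) cycle=35 dir=S
  4. router=(1,1) cycle=40 dir=S

path = [(3,3), (2,3), (1,3), (1,2), (1,1)]
arrival = 40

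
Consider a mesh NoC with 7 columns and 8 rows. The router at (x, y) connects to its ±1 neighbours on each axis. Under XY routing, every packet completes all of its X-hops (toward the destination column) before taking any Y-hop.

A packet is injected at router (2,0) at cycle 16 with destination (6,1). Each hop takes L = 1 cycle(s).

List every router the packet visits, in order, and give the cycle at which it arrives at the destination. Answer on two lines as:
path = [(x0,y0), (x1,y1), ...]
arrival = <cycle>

path = [(2,0), (3,0), (4,0), (5,0), (6,0), (6,1)]
arrival = 21

[0] x=2 y=0 t=16
[1] x=3 y=0 t=17 →E
[2] x=4 y=0 t=18 →E
[3] x=5 y=0 t=19 →E
[4] x=6 y=0 t=20 →E
[5] x=6 y=1 t=21 →N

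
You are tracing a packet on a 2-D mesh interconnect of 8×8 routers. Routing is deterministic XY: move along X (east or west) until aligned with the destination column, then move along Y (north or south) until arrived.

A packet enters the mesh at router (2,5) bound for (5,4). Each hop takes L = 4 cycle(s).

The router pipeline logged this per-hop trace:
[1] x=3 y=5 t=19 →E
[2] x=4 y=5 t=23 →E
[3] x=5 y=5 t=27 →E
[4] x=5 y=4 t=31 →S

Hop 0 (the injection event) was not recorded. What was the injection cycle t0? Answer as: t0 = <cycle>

t0 = 15

cyc[1] = 19 and cyc[k] = t0 + k·L for every k.
Subtract one hop: t0 = 19 − 4 = 15.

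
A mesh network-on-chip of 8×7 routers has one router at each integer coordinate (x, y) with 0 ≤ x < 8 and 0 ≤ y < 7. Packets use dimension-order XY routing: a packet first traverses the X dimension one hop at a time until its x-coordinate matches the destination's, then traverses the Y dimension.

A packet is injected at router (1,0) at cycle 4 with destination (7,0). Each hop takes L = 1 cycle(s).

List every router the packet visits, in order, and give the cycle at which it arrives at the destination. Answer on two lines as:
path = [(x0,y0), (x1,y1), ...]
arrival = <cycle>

hop 0: (1,0) @ cyc 4
hop 1: (2,0) @ cyc 5  [E]
hop 2: (3,0) @ cyc 6  [E]
hop 3: (4,0) @ cyc 7  [E]
hop 4: (5,0) @ cyc 8  [E]
hop 5: (6,0) @ cyc 9  [E]
hop 6: (7,0) @ cyc 10  [E]

path = [(1,0), (2,0), (3,0), (4,0), (5,0), (6,0), (7,0)]
arrival = 10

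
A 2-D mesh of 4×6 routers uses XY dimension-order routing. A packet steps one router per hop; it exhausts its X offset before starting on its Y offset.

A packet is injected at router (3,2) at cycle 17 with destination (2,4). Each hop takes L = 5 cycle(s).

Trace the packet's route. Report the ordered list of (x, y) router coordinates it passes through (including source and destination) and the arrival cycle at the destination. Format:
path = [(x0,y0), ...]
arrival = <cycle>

path = [(3,2), (2,2), (2,3), (2,4)]
arrival = 32

[0] x=3 y=2 t=17
[1] x=2 y=2 t=22 →W
[2] x=2 y=3 t=27 →N
[3] x=2 y=4 t=32 →N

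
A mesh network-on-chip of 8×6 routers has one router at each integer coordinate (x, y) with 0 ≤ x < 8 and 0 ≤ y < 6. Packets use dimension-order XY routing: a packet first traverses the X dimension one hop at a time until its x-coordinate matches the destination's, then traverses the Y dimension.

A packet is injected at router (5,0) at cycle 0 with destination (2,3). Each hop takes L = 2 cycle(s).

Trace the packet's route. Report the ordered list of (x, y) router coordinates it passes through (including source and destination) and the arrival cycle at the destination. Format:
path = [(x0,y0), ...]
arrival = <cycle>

#0 — 5,0 | c0
#1 — 4,0 | c2 | W
#2 — 3,0 | c4 | W
#3 — 2,0 | c6 | W
#4 — 2,1 | c8 | N
#5 — 2,2 | c10 | N
#6 — 2,3 | c12 | N

path = [(5,0), (4,0), (3,0), (2,0), (2,1), (2,2), (2,3)]
arrival = 12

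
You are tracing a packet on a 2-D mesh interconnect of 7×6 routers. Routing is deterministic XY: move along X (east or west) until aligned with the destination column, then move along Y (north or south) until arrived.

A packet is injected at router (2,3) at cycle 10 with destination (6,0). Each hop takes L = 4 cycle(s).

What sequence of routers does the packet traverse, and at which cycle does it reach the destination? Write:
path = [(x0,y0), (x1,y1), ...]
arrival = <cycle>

path = [(2,3), (3,3), (4,3), (5,3), (6,3), (6,2), (6,1), (6,0)]
arrival = 38

[0] x=2 y=3 t=10
[1] x=3 y=3 t=14 →E
[2] x=4 y=3 t=18 →E
[3] x=5 y=3 t=22 →E
[4] x=6 y=3 t=26 →E
[5] x=6 y=2 t=30 →S
[6] x=6 y=1 t=34 →S
[7] x=6 y=0 t=38 →S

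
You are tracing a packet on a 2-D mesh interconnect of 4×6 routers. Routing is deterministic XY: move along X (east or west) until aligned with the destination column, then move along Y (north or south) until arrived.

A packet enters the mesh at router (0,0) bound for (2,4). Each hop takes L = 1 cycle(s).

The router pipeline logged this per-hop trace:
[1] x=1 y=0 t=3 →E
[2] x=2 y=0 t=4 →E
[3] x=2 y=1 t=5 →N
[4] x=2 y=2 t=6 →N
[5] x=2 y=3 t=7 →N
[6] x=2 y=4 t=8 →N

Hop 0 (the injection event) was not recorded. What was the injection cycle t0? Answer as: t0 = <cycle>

t0 = 2

The first recorded entry is hop 1 at cycle 3.
Therefore t0 = 3 − L = 2.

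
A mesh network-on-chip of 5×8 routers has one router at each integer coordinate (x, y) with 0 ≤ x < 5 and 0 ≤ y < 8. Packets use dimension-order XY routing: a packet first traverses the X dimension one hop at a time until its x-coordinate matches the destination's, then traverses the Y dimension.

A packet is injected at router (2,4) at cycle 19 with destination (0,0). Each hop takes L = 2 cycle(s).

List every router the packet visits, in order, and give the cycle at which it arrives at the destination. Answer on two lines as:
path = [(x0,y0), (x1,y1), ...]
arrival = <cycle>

  0. router=(2,4) cycle=19 (inject)
  1. router=(1,4) cycle=21 dir=W
  2. router=(0,4) cycle=23 dir=W
  3. router=(0,3) cycle=25 dir=S
  4. router=(0,2) cycle=27 dir=S
  5. router=(0,1) cycle=29 dir=S
  6. router=(0,0) cycle=31 dir=S

path = [(2,4), (1,4), (0,4), (0,3), (0,2), (0,1), (0,0)]
arrival = 31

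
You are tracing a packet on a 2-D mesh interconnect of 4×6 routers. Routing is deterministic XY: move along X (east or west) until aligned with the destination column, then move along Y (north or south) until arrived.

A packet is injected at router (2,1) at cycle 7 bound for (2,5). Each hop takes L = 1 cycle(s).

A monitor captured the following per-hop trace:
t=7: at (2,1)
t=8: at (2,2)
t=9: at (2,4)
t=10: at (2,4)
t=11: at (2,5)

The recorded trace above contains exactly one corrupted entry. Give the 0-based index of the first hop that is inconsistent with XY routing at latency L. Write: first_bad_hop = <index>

check 1→ d=(0,1) cyc+1: ok
check 2→ d=(0,2) cyc+1: BAD: non-unit step

first_bad_hop = 2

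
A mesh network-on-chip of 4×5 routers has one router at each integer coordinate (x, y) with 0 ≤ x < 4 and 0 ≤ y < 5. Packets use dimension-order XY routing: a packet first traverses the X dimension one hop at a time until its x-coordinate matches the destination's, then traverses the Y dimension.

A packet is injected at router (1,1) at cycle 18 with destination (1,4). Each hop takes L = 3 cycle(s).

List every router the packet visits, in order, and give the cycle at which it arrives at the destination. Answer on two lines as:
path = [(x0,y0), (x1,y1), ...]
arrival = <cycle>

path = [(1,1), (1,2), (1,3), (1,4)]
arrival = 27

hop 0: (1,1) @ cyc 18
hop 1: (1,2) @ cyc 21  [N]
hop 2: (1,3) @ cyc 24  [N]
hop 3: (1,4) @ cyc 27  [N]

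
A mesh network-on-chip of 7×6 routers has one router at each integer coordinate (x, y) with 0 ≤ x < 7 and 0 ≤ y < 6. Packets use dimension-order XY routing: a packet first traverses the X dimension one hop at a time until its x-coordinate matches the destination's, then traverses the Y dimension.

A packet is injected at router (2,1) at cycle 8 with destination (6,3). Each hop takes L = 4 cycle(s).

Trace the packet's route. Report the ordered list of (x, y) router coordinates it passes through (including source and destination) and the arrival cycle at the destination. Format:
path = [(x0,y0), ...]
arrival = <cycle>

src (2,1)  cyc=8
E→(3,1)  cyc=12
E→(4,1)  cyc=16
E→(5,1)  cyc=20
E→(6,1)  cyc=24
N→(6,2)  cyc=28
N→(6,3)  cyc=32

path = [(2,1), (3,1), (4,1), (5,1), (6,1), (6,2), (6,3)]
arrival = 32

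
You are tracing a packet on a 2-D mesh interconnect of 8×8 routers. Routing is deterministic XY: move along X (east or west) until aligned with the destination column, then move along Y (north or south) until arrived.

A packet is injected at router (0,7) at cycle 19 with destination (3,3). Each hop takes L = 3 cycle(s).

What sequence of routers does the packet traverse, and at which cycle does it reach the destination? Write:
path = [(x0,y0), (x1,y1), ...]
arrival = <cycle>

path = [(0,7), (1,7), (2,7), (3,7), (3,6), (3,5), (3,4), (3,3)]
arrival = 40

[0] x=0 y=7 t=19
[1] x=1 y=7 t=22 →E
[2] x=2 y=7 t=25 →E
[3] x=3 y=7 t=28 →E
[4] x=3 y=6 t=31 →S
[5] x=3 y=5 t=34 →S
[6] x=3 y=4 t=37 →S
[7] x=3 y=3 t=40 →S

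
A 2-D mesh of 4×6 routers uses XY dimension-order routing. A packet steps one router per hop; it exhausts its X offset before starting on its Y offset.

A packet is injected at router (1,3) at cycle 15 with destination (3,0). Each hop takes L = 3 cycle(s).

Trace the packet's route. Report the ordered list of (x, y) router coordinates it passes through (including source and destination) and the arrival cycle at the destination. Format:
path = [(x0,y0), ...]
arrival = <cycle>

path = [(1,3), (2,3), (3,3), (3,2), (3,1), (3,0)]
arrival = 30

[0] x=1 y=3 t=15
[1] x=2 y=3 t=18 →E
[2] x=3 y=3 t=21 →E
[3] x=3 y=2 t=24 →S
[4] x=3 y=1 t=27 →S
[5] x=3 y=0 t=30 →S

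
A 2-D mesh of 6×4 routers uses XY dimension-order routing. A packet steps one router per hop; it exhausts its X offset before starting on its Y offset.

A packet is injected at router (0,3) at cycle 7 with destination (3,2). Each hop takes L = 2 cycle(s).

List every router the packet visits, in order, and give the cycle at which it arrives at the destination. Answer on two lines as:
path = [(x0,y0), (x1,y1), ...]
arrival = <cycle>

[0] x=0 y=3 t=7
[1] x=1 y=3 t=9 →E
[2] x=2 y=3 t=11 →E
[3] x=3 y=3 t=13 →E
[4] x=3 y=2 t=15 →S

path = [(0,3), (1,3), (2,3), (3,3), (3,2)]
arrival = 15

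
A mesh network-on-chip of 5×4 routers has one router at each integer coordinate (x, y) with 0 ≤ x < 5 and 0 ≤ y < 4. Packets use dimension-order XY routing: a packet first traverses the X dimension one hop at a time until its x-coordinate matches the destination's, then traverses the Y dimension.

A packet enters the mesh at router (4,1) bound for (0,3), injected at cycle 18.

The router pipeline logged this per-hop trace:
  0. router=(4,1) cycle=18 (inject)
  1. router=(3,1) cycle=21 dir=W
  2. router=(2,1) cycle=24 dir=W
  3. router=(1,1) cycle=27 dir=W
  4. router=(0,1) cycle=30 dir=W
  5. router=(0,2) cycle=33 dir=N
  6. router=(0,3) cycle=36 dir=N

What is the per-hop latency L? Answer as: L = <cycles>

From hop 0 (18) to hop 1 (21): +3 cycles.
One hop costs L cycles, so L = 3.

L = 3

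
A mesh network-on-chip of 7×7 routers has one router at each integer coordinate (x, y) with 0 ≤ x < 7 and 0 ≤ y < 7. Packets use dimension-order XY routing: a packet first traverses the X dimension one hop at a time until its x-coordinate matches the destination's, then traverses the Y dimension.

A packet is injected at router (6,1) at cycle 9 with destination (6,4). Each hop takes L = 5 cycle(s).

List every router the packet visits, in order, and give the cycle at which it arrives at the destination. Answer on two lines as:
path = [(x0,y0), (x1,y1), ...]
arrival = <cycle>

path = [(6,1), (6,2), (6,3), (6,4)]
arrival = 24

src (6,1)  cyc=9
N→(6,2)  cyc=14
N→(6,3)  cyc=19
N→(6,4)  cyc=24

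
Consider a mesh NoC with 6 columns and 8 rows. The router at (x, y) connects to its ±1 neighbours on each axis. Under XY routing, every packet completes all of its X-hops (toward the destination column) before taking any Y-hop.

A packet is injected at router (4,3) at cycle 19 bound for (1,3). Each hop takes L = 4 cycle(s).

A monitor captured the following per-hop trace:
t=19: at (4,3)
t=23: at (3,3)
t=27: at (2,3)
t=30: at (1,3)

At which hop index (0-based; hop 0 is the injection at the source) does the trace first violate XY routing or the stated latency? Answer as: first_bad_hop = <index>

first_bad_hop = 3

hop 1: step (-1,+0), +4 cyc — ok
hop 2: step (-1,+0), +4 cyc — ok
hop 3: step (-1,+0), +3 cyc — BAD: Δcyc=3≠L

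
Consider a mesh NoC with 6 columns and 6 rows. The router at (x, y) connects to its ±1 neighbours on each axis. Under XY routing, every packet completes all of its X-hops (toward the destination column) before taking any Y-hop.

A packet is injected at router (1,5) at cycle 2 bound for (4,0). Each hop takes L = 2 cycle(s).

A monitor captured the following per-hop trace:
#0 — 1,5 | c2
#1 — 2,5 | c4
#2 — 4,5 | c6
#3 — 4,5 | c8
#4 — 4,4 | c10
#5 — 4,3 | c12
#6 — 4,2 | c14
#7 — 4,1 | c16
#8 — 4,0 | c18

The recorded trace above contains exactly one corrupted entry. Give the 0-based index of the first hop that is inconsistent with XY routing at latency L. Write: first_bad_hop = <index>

first_bad_hop = 2

[1] (+1,+0) / 2c ⇒ ok
[2] (+2,+0) / 2c ⇒ BAD: non-unit step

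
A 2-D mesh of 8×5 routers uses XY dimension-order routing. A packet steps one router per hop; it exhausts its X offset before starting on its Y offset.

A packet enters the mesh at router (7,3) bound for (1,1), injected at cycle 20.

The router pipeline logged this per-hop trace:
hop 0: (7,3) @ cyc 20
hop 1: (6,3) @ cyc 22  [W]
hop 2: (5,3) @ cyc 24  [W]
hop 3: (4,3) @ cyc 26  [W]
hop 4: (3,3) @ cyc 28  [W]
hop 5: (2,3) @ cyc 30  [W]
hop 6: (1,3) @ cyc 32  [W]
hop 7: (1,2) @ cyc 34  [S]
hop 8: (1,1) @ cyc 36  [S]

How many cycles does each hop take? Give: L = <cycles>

L = 2

From hop 0 (20) to hop 1 (22): +2 cycles.
Per-hop latency L = Δcyc = 2.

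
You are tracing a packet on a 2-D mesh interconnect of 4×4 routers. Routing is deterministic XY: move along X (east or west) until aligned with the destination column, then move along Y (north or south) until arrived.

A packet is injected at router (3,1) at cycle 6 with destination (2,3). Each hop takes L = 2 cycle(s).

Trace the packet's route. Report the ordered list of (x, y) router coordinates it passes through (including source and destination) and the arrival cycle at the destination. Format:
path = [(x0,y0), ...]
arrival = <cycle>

#0 — 3,1 | c6
#1 — 2,1 | c8 | W
#2 — 2,2 | c10 | N
#3 — 2,3 | c12 | N

path = [(3,1), (2,1), (2,2), (2,3)]
arrival = 12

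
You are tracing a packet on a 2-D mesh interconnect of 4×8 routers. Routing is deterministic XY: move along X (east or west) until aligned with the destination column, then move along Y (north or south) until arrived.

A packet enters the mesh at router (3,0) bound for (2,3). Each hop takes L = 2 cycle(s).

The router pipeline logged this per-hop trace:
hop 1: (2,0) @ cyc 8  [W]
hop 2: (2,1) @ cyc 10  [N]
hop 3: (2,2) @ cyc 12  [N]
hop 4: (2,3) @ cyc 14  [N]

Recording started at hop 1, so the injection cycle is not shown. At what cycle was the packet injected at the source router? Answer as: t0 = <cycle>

At hop 1 the cycle is 8; in general cyc_k = t0 + kL.
t0 = cyc[1] − L = 8 − 2 = 6.

t0 = 6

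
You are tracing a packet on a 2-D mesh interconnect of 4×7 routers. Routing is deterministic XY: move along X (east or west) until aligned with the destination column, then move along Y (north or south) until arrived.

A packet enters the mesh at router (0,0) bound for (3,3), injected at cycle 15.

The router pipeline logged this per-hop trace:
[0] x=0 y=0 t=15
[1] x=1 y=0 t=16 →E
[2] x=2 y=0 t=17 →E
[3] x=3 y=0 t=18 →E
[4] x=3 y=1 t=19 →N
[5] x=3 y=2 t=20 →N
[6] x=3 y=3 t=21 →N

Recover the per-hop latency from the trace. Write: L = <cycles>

Between hops 0 and 1 the cycle counter advances 16 − 15 = 1.
Each hop adds L, hence L = 1.

L = 1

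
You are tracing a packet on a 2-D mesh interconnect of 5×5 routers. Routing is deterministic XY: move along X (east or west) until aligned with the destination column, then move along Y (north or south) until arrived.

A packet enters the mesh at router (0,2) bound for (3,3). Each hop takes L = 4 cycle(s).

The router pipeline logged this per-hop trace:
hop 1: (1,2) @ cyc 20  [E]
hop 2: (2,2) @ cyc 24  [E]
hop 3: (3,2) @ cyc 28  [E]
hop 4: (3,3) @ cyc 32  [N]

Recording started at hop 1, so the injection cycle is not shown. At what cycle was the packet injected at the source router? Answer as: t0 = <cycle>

cyc[1] = 20 and cyc[k] = t0 + k·L for every k.
So t0 = 20 − 1·4 = 16.

t0 = 16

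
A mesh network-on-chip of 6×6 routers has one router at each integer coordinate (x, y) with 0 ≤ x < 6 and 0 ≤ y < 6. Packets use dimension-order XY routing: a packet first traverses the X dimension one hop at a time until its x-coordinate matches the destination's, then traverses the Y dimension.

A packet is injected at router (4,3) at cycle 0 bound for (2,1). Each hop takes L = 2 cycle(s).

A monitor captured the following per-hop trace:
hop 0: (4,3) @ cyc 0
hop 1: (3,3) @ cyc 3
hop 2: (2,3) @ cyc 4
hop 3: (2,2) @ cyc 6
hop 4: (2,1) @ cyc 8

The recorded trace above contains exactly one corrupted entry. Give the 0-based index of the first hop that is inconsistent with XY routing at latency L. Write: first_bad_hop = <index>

[1] (-1,+0) / 3c ⇒ BAD: Δcyc=3≠L

first_bad_hop = 1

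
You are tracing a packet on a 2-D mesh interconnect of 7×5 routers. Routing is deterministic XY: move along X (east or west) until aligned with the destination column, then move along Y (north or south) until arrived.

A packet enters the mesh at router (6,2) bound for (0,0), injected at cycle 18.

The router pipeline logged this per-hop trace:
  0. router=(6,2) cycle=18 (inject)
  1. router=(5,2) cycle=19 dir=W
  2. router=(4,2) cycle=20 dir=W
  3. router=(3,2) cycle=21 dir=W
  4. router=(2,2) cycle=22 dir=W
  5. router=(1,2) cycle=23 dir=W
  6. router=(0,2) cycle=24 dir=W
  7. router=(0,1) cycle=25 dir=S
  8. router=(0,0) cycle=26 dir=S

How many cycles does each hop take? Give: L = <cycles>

L = 1

cyc[1] − cyc[0] = 19 − 18 = 1.
One hop costs L cycles, so L = 1.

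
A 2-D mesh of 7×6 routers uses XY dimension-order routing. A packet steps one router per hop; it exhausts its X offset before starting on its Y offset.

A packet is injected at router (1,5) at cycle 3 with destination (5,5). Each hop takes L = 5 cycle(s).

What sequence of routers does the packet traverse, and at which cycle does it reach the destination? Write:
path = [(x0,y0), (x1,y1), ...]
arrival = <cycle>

path = [(1,5), (2,5), (3,5), (4,5), (5,5)]
arrival = 23

t=3: at (1,5)
t=8: at (2,5) after E
t=13: at (3,5) after E
t=18: at (4,5) after E
t=23: at (5,5) after E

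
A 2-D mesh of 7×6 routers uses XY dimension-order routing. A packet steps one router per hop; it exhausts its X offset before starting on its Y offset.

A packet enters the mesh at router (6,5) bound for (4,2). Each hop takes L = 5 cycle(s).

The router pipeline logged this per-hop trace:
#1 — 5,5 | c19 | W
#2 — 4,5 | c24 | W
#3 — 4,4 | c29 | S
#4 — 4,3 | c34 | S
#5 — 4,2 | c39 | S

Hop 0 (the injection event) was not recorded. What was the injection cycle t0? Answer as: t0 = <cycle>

cyc[1] = 19 and cyc[k] = t0 + k·L for every k.
Therefore t0 = 19 − L = 14.

t0 = 14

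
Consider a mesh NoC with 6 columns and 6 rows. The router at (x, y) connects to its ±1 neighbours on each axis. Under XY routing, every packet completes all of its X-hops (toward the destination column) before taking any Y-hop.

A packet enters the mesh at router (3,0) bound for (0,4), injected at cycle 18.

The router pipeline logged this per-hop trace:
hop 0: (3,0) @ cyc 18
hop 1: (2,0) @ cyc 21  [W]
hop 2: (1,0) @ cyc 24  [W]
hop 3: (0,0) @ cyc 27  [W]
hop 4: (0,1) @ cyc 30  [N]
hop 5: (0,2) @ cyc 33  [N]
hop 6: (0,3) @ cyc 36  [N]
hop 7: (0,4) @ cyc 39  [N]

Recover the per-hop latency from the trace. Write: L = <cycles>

Δcyc across hop 0→1: 21 − 18 = 3.
That increment is L by definition: L = 3.

L = 3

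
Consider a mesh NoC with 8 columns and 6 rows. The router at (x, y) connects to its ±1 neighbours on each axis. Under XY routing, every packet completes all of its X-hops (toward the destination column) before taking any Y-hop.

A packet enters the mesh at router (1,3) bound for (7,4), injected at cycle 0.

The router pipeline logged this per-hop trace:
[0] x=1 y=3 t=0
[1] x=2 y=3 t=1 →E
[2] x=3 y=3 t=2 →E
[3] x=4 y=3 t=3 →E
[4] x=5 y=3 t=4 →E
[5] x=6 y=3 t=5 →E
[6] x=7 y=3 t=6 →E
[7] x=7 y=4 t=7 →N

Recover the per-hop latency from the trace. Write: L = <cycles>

L = 1

Δcyc across hop 0→1: 1 − 0 = 1.
That increment is L by definition: L = 1.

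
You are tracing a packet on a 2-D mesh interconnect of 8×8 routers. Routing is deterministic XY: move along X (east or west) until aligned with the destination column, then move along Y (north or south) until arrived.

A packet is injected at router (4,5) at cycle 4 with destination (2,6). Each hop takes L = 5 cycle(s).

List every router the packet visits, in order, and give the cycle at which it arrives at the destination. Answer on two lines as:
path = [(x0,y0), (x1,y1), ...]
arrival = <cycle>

t=4: at (4,5)
t=9: at (3,5) after W
t=14: at (2,5) after W
t=19: at (2,6) after N

path = [(4,5), (3,5), (2,5), (2,6)]
arrival = 19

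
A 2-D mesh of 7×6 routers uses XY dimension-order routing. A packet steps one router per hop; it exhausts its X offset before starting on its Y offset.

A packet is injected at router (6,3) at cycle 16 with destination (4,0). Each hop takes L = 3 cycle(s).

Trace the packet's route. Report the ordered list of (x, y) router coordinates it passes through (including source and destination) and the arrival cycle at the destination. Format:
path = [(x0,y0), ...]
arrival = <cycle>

  0. router=(6,3) cycle=16 (inject)
  1. router=(5,3) cycle=19 dir=W
  2. router=(4,3) cycle=22 dir=W
  3. router=(4,2) cycle=25 dir=S
  4. router=(4,1) cycle=28 dir=S
  5. router=(4,0) cycle=31 dir=S

path = [(6,3), (5,3), (4,3), (4,2), (4,1), (4,0)]
arrival = 31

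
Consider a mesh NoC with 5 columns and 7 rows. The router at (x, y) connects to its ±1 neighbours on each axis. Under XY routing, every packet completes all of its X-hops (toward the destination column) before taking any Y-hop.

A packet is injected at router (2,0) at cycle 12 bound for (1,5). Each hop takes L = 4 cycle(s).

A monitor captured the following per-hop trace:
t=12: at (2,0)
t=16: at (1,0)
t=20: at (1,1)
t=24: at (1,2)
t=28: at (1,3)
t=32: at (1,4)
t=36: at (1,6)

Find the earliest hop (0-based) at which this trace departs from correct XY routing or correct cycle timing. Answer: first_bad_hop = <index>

check 1→ d=(-1,0) cyc+4: ok
check 2→ d=(0,1) cyc+4: ok
check 3→ d=(0,1) cyc+4: ok
check 4→ d=(0,1) cyc+4: ok
check 5→ d=(0,1) cyc+4: ok
check 6→ d=(0,2) cyc+4: BAD: non-unit step

first_bad_hop = 6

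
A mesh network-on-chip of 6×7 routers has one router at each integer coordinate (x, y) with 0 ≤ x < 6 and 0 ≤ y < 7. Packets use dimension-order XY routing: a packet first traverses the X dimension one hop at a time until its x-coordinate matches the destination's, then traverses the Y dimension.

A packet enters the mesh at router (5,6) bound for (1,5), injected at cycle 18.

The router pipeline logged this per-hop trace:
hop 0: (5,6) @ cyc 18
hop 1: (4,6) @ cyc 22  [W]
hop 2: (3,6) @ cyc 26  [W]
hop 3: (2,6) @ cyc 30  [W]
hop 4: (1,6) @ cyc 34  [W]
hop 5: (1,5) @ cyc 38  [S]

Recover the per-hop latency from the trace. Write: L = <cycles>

L = 4

From hop 0 (18) to hop 1 (22): +4 cycles.
One hop costs L cycles, so L = 4.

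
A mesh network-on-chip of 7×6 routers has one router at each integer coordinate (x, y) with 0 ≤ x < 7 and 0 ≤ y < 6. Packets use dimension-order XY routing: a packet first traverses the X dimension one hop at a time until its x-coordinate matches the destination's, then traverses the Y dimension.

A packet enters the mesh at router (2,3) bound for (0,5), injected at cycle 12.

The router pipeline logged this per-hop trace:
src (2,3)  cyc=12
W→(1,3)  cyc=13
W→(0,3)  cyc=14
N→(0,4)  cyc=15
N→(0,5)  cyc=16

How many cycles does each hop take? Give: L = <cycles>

L = 1

Δcyc across hop 0→1: 13 − 12 = 1.
That increment is L by definition: L = 1.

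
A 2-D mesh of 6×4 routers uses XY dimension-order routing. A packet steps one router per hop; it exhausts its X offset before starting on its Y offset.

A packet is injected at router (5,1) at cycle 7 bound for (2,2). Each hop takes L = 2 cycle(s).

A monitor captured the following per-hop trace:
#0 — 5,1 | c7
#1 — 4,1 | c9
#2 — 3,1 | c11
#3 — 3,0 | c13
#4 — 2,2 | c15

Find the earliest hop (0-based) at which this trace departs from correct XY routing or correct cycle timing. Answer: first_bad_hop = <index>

first_bad_hop = 3

  1: Δx=-1 Δy=+0 Δt=2 [ok]
  2: Δx=-1 Δy=+0 Δt=2 [ok]
  3: Δx=+0 Δy=-1 Δt=2 [BAD: Y-move but x=3≠2]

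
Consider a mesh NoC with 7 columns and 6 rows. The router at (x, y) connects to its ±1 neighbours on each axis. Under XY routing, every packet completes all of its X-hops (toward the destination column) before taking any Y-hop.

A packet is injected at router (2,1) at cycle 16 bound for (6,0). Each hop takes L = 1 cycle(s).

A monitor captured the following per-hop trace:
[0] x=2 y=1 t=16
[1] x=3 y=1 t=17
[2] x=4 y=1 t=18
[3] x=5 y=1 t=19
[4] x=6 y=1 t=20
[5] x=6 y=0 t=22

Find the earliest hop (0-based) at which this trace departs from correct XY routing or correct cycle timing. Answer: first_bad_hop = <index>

first_bad_hop = 5

check 1→ d=(1,0) cyc+1: ok
check 2→ d=(1,0) cyc+1: ok
check 3→ d=(1,0) cyc+1: ok
check 4→ d=(1,0) cyc+1: ok
check 5→ d=(0,-1) cyc+2: BAD: Δcyc=2≠L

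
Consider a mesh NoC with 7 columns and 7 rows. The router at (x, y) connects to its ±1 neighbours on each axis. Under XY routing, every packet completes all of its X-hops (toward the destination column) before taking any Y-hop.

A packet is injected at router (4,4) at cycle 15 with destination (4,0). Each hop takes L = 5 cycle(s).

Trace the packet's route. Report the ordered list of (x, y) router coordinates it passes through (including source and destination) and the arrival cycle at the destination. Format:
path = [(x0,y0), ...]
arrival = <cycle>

t=15: at (4,4)
t=20: at (4,3) after S
t=25: at (4,2) after S
t=30: at (4,1) after S
t=35: at (4,0) after S

path = [(4,4), (4,3), (4,2), (4,1), (4,0)]
arrival = 35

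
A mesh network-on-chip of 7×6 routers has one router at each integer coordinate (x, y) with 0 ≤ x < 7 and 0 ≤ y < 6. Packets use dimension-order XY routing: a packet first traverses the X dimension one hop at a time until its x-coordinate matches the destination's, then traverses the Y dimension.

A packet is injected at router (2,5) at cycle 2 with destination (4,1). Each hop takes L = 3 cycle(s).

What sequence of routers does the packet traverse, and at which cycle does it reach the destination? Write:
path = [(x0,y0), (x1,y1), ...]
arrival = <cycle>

t=2: at (2,5)
t=5: at (3,5) after E
t=8: at (4,5) after E
t=11: at (4,4) after S
t=14: at (4,3) after S
t=17: at (4,2) after S
t=20: at (4,1) after S

path = [(2,5), (3,5), (4,5), (4,4), (4,3), (4,2), (4,1)]
arrival = 20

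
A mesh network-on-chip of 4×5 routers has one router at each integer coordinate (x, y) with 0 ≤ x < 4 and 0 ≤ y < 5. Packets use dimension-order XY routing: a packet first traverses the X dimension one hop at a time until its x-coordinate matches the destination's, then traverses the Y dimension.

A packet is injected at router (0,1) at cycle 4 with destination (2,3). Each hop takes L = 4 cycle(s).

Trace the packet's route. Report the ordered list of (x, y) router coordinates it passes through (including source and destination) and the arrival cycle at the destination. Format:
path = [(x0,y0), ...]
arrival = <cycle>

src (0,1)  cyc=4
E→(1,1)  cyc=8
E→(2,1)  cyc=12
N→(2,2)  cyc=16
N→(2,3)  cyc=20

path = [(0,1), (1,1), (2,1), (2,2), (2,3)]
arrival = 20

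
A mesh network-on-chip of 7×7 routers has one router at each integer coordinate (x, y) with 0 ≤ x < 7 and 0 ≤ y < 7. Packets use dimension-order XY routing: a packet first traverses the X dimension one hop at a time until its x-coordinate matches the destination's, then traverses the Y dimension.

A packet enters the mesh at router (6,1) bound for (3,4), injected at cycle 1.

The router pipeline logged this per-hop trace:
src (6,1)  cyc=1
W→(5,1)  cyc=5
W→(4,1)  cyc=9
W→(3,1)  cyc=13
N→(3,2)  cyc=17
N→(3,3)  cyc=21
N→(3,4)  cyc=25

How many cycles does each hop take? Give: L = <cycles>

L = 4

From hop 0 (1) to hop 1 (5): +4 cycles.
Each hop adds L, hence L = 4.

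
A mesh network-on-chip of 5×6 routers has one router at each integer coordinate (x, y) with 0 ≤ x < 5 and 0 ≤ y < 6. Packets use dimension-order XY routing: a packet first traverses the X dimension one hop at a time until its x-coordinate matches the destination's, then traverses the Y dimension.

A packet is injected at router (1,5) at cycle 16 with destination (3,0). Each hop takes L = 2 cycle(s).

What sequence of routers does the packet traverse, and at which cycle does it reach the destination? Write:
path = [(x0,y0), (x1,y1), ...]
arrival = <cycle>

path = [(1,5), (2,5), (3,5), (3,4), (3,3), (3,2), (3,1), (3,0)]
arrival = 30

hop 0: (1,5) @ cyc 16
hop 1: (2,5) @ cyc 18  [E]
hop 2: (3,5) @ cyc 20  [E]
hop 3: (3,4) @ cyc 22  [S]
hop 4: (3,3) @ cyc 24  [S]
hop 5: (3,2) @ cyc 26  [S]
hop 6: (3,1) @ cyc 28  [S]
hop 7: (3,0) @ cyc 30  [S]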